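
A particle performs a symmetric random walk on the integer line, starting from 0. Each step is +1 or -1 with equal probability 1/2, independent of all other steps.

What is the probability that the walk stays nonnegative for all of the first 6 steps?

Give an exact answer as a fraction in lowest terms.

Let f(t,s) = #length-t paths at position s with S_1..S_t all ≥ 0.
f(t,s) = f(t-1,s-1) + f(t-1,s+1) for s ≥ 0; f(t,s) = 0 for s < 0.
t=0: f(0,0)=1
t=1: f(1,1)=1
t=2: f(2,0)=1 f(2,2)=1
t=3: f(3,1)=2 f(3,3)=1
t=4: f(4,0)=2 f(4,2)=3 f(4,4)=1
t=5: f(5,1)=5 f(5,3)=4 f(5,5)=1
t=6: f(6,0)=5 f(6,2)=9 f(6,4)=5 f(6,6)=1
Σ_s f(6,s) = 20
P = 20/64 = 5/16

Answer: 5/16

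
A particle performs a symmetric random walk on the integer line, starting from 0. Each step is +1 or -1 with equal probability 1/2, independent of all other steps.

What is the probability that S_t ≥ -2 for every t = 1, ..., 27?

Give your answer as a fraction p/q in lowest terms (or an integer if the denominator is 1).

Answer: 14375115/33554432

Derivation:
Let f(t,s) = #length-t paths at position s with S_1..S_t all ≥ -2.
f(t,s) = f(t-1,s-1) + f(t-1,s+1) for s ≥ -2; f(t,s) = 0 for s < -2.
t=0: f(0,0)=1
t=1: f(1,-1)=1 f(1,1)=1
t=2: f(2,-2)=1 f(2,0)=2 f(2,2)=1
t=3: f(3,-1)=3 f(3,1)=3 f(3,3)=1
t=4: f(4,-2)=3 f(4,0)=6 f(4,2)=4 f(4,4)=1
t=5: f(5,-1)=9 f(5,1)=10 f(5,3)=5 f(5,5)=1
t=6: f(6,-2)=9 f(6,0)=19 f(6,2)=15 f(6,4)=6 f(6,6)=1
t=7: f(7,-1)=28 f(7,1)=34 f(7,3)=21 f(7,5)=7 f(7,7)=1
t=8: f(8,-2)=28 f(8,0)=62 f(8,2)=55 f(8,4)=28 f(8,6)=8 f(8,8)=1
t=9: f(9,-1)=90 f(9,1)=117 f(9,3)=83 f(9,5)=36 f(9,7)=9 f(9,9)=1
t=10: f(10,-2)=90 f(10,0)=207 f(10,2)=200 f(10,4)=119 f(10,6)=45 f(10,8)=10 f(10,10)=1
t=11: f(11,-1)=297 f(11,1)=407 f(11,3)=319 f(11,5)=164 f(11,7)=55 f(11,9)=11 f(11,11)=1
t=12: f(12,-2)=297 f(12,0)=704 f(12,2)=726 f(12,4)=483 f(12,6)=219 f(12,8)=66 f(12,10)=12 f(12,12)=1
t=13: f(13,-1)=1001 f(13,1)=1430 f(13,3)=1209 f(13,5)=702 f(13,7)=285 f(13,9)=78 f(13,11)=13 f(13,13)=1
t=14: f(14,-2)=1001 f(14,0)=2431 f(14,2)=2639 f(14,4)=1911 f(14,6)=987 f(14,8)=363 f(14,10)=91 f(14,12)=14 f(14,14)=1
t=15: f(15,-1)=3432 f(15,1)=5070 f(15,3)=4550 f(15,5)=2898 f(15,7)=1350 f(15,9)=454 f(15,11)=105 f(15,13)=15 f(15,15)=1
t=16: f(16,-2)=3432 f(16,0)=8502 f(16,2)=9620 f(16,4)=7448 f(16,6)=4248 f(16,8)=1804 f(16,10)=559 f(16,12)=120 f(16,14)=16 f(16,16)=1
t=17: f(17,-1)=11934 f(17,1)=18122 f(17,3)=17068 f(17,5)=11696 f(17,7)=6052 f(17,9)=2363 f(17,11)=679 f(17,13)=136 f(17,15)=17 f(17,17)=1
t=18: f(18,-2)=11934 f(18,0)=30056 f(18,2)=35190 f(18,4)=28764 f(18,6)=17748 f(18,8)=8415 f(18,10)=3042 f(18,12)=815 f(18,14)=153 f(18,16)=18 f(18,18)=1
t=19: f(19,-1)=41990 f(19,1)=65246 f(19,3)=63954 f(19,5)=46512 f(19,7)=26163 f(19,9)=11457 f(19,11)=3857 f(19,13)=968 f(19,15)=171 f(19,17)=19 f(19,19)=1
t=20: f(20,-2)=41990 f(20,0)=107236 f(20,2)=129200 f(20,4)=110466 f(20,6)=72675 f(20,8)=37620 f(20,10)=15314 f(20,12)=4825 f(20,14)=1139 f(20,16)=190 f(20,18)=20 f(20,20)=1
t=21: f(21,-1)=149226 f(21,1)=236436 f(21,3)=239666 f(21,5)=183141 f(21,7)=110295 f(21,9)=52934 f(21,11)=20139 f(21,13)=5964 f(21,15)=1329 f(21,17)=210 f(21,19)=21 f(21,21)=1
t=22: f(22,-2)=149226 f(22,0)=385662 f(22,2)=476102 f(22,4)=422807 f(22,6)=293436 f(22,8)=163229 f(22,10)=73073 f(22,12)=26103 f(22,14)=7293 f(22,16)=1539 f(22,18)=231 f(22,20)=22 f(22,22)=1
t=23: f(23,-1)=534888 f(23,1)=861764 f(23,3)=898909 f(23,5)=716243 f(23,7)=456665 f(23,9)=236302 f(23,11)=99176 f(23,13)=33396 f(23,15)=8832 f(23,17)=1770 f(23,19)=253 f(23,21)=23 f(23,23)=1
t=24: f(24,-2)=534888 f(24,0)=1396652 f(24,2)=1760673 f(24,4)=1615152 f(24,6)=1172908 f(24,8)=692967 f(24,10)=335478 f(24,12)=132572 f(24,14)=42228 f(24,16)=10602 f(24,18)=2023 f(24,20)=276 f(24,22)=24 f(24,24)=1
t=25: f(25,-1)=1931540 f(25,1)=3157325 f(25,3)=3375825 f(25,5)=2788060 f(25,7)=1865875 f(25,9)=1028445 f(25,11)=468050 f(25,13)=174800 f(25,15)=52830 f(25,17)=12625 f(25,19)=2299 f(25,21)=300 f(25,23)=25 f(25,25)=1
t=26: f(26,-2)=1931540 f(26,0)=5088865 f(26,2)=6533150 f(26,4)=6163885 f(26,6)=4653935 f(26,8)=2894320 f(26,10)=1496495 f(26,12)=642850 f(26,14)=227630 f(26,16)=65455 f(26,18)=14924 f(26,20)=2599 f(26,22)=325 f(26,24)=26 f(26,26)=1
t=27: f(27,-1)=7020405 f(27,1)=11622015 f(27,3)=12697035 f(27,5)=10817820 f(27,7)=7548255 f(27,9)=4390815 f(27,11)=2139345 f(27,13)=870480 f(27,15)=293085 f(27,17)=80379 f(27,19)=17523 f(27,21)=2924 f(27,23)=351 f(27,25)=27 f(27,27)=1
Σ_s f(27,s) = 57500460
P = 57500460/134217728 = 14375115/33554432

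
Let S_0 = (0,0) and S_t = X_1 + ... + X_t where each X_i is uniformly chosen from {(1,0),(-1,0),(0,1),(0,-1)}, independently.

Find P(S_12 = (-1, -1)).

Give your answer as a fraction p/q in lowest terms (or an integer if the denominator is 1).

Answer: 22869/524288

Derivation:
Let h be the number of horizontal steps (so 12-h are vertical). To end at (-1,-1) need (h-1)/2 right-steps and ((12-h)-1)/2 up-steps.
Sum over h with 1 ≤ h ≤ 11, h ≡ 1 (mod 2), 12-h ≡ 1 (mod 2):
h=1: C(12,1)·C(1,0)·C(11,5) = 12·1·462 = 5544
h=3: C(12,3)·C(3,1)·C(9,4) = 220·3·126 = 83160
h=5: C(12,5)·C(5,2)·C(7,3) = 792·10·35 = 277200
h=7: C(12,7)·C(7,3)·C(5,2) = 792·35·10 = 277200
h=9: C(12,9)·C(9,4)·C(3,1) = 220·126·3 = 83160
h=11: C(12,11)·C(11,5)·C(1,0) = 12·462·1 = 5544
Total favorable: 731808
Total paths: 4^12 = 16777216
P = 731808/16777216 = 22869/524288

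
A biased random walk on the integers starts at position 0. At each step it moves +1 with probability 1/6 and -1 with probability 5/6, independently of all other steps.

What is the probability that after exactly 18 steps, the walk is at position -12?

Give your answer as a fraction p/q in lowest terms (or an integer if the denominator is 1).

To reach position -12 after 18 steps: need 3 steps of +1 and 15 steps of -1.
Number of such sequences: C(18,3) = 816
Each has probability (1/6)^3 · (5/6)^15 = 30517578125/101559956668416
P = 816 · 30517578125/101559956668416 = 518798828125/2115832430592

Answer: 518798828125/2115832430592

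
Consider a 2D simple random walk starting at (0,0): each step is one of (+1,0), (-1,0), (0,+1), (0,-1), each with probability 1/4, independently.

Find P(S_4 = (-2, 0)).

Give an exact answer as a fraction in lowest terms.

Let h be the number of horizontal steps (so 4-h are vertical). To end at (-2,0) need (h-2)/2 right-steps and ((4-h)+0)/2 up-steps.
Sum over h with 2 ≤ h ≤ 4, h ≡ 0 (mod 2), 4-h ≡ 0 (mod 2):
h=2: C(4,2)·C(2,0)·C(2,1) = 6·1·2 = 12
h=4: C(4,4)·C(4,1)·C(0,0) = 1·4·1 = 4
Total favorable: 16
Total paths: 4^4 = 256
P = 16/256 = 1/16

Answer: 1/16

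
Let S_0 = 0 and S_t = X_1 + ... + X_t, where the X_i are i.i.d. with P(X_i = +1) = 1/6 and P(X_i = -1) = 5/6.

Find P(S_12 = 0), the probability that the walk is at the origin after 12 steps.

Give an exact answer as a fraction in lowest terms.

Answer: 1203125/181398528

Derivation:
To be at 0 after 12 steps: need exactly 6 steps of +1 and 6 of -1.
Number of such sequences: C(12,6) = 924
Each has probability (1/6)^6 · (5/6)^6 = 15625/2176782336
P = 924 · 15625/2176782336 = 1203125/181398528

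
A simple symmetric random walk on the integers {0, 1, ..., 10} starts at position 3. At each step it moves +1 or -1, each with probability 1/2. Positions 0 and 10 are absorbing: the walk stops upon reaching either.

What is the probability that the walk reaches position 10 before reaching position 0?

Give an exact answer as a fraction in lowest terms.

Answer: 3/10

Derivation:
Symmetric walk (p = 1/2): the harmonic-function argument gives P(hit 10 before 0 | start at 3) = a/N.
P = 3/10 = 3/10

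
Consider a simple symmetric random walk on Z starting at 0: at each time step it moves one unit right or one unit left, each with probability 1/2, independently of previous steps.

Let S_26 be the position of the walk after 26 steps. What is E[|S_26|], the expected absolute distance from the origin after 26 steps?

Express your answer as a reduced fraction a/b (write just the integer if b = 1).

S_26 takes values m ≡ 0 (mod 2) with |m| ≤ 26; P(S_26=m) = C(26,(26+m)/2)/2^26.
Total paths: 2^26 = 67108864
Distribution: P(S=-26)=1/67108864, P(S=-24)=26/67108864, P(S=-22)=325/67108864, P(S=-20)=2600/67108864, P(S=-18)=14950/67108864, P(S=-16)=65780/67108864, P(S=-14)=230230/67108864, P(S=-12)=657800/67108864, P(S=-10)=1562275/67108864, P(S=-8)=3124550/67108864, P(S=-6)=5311735/67108864, P(S=-4)=7726160/67108864, P(S=-2)=9657700/67108864, P(S=0)=10400600/67108864, P(S=2)=9657700/67108864, P(S=4)=7726160/67108864, P(S=6)=5311735/67108864, P(S=8)=3124550/67108864, P(S=10)=1562275/67108864, P(S=12)=657800/67108864, P(S=14)=230230/67108864, P(S=16)=65780/67108864, P(S=18)=14950/67108864, P(S=20)=2600/67108864, P(S=22)=325/67108864, P(S=24)=26/67108864, P(S=26)=1/67108864
E[|S_26|] = Σ_m |m|·P(S_26=m) = 270415600/67108864 = 16900975/4194304

Answer: 16900975/4194304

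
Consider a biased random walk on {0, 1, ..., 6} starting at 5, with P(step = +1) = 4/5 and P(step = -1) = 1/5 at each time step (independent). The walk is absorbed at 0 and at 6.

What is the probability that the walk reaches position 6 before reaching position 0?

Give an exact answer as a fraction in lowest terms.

Answer: 1364/1365

Derivation:
Biased walk: p = 4/5, q = 1/5, r = q/p = 1/4
Gambler's ruin: P(hit 6 before 0 | start at 5) = (1 - r^a)/(1 - r^N)
r^5 = 1/1024; r^6 = 1/4096
P = (1 - 1/1024) / (1 - 1/4096) = 1023/1024 / 4095/4096 = 1364/1365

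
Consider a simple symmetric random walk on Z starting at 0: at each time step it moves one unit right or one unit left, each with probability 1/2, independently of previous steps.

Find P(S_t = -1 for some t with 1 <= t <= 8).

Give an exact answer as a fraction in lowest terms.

Answer: 93/128

Derivation:
Count via complement. Let g(t,s) = #length-t paths at position s with S_1..S_t all ≠ -1.
g(t,s) = g(t-1,s-1) + g(t-1,s+1) for s ≠ -1; g(t,-1) = 0.
t=0: g(0,0)=1
t=1: g(1,1)=1
t=2: g(2,0)=1 g(2,2)=1
t=3: g(3,1)=2 g(3,3)=1
t=4: g(4,0)=2 g(4,2)=3 g(4,4)=1
t=5: g(5,1)=5 g(5,3)=4 g(5,5)=1
t=6: g(6,0)=5 g(6,2)=9 g(6,4)=5 g(6,6)=1
t=7: g(7,1)=14 g(7,3)=14 g(7,5)=6 g(7,7)=1
t=8: g(8,0)=14 g(8,2)=28 g(8,4)=20 g(8,6)=7 g(8,8)=1
Paths never hitting -1: Σ_s g(8,s) = 70
Paths hitting -1: 2^8 - 70 = 186
P = 186/256 = 93/128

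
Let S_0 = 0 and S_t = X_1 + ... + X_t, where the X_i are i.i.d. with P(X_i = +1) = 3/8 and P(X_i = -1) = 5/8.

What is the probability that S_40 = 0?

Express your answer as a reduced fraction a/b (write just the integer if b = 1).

Answer: 11459377441920588894367218017578125/332306998946228968225951765070086144

Derivation:
To be at 0 after 40 steps: need exactly 20 steps of +1 and 20 of -1.
Number of such sequences: C(40,20) = 137846528820
Each has probability (3/8)^20 · (5/8)^20 = 332525673007965087890625/1329227995784915872903807060280344576
P = 137846528820 · 332525673007965087890625/1329227995784915872903807060280344576 = 11459377441920588894367218017578125/332306998946228968225951765070086144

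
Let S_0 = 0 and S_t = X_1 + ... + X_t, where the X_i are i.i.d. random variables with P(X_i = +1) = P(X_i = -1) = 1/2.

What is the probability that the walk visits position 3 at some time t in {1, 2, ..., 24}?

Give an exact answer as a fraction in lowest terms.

Answer: 2270193/4194304

Derivation:
Count via complement. Let g(t,s) = #length-t paths at position s with S_1..S_t all ≠ 3.
g(t,s) = g(t-1,s-1) + g(t-1,s+1) for s ≠ 3; g(t,3) = 0.
t=0: g(0,0)=1
t=1: g(1,-1)=1 g(1,1)=1
t=2: g(2,-2)=1 g(2,0)=2 g(2,2)=1
t=3: g(3,-3)=1 g(3,-1)=3 g(3,1)=3
t=4: g(4,-4)=1 g(4,-2)=4 g(4,0)=6 g(4,2)=3
t=5: g(5,-5)=1 g(5,-3)=5 g(5,-1)=10 g(5,1)=9
t=6: g(6,-6)=1 g(6,-4)=6 g(6,-2)=15 g(6,0)=19 g(6,2)=9
t=7: g(7,-7)=1 g(7,-5)=7 g(7,-3)=21 g(7,-1)=34 g(7,1)=28
t=8: g(8,-8)=1 g(8,-6)=8 g(8,-4)=28 g(8,-2)=55 g(8,0)=62 g(8,2)=28
t=9: g(9,-9)=1 g(9,-7)=9 g(9,-5)=36 g(9,-3)=83 g(9,-1)=117 g(9,1)=90
t=10: g(10,-10)=1 g(10,-8)=10 g(10,-6)=45 g(10,-4)=119 g(10,-2)=200 g(10,0)=207 g(10,2)=90
t=11: g(11,-11)=1 g(11,-9)=11 g(11,-7)=55 g(11,-5)=164 g(11,-3)=319 g(11,-1)=407 g(11,1)=297
t=12: g(12,-12)=1 g(12,-10)=12 g(12,-8)=66 g(12,-6)=219 g(12,-4)=483 g(12,-2)=726 g(12,0)=704 g(12,2)=297
t=13: g(13,-13)=1 g(13,-11)=13 g(13,-9)=78 g(13,-7)=285 g(13,-5)=702 g(13,-3)=1209 g(13,-1)=1430 g(13,1)=1001
t=14: g(14,-14)=1 g(14,-12)=14 g(14,-10)=91 g(14,-8)=363 g(14,-6)=987 g(14,-4)=1911 g(14,-2)=2639 g(14,0)=2431 g(14,2)=1001
t=15: g(15,-15)=1 g(15,-13)=15 g(15,-11)=105 g(15,-9)=454 g(15,-7)=1350 g(15,-5)=2898 g(15,-3)=4550 g(15,-1)=5070 g(15,1)=3432
t=16: g(16,-16)=1 g(16,-14)=16 g(16,-12)=120 g(16,-10)=559 g(16,-8)=1804 g(16,-6)=4248 g(16,-4)=7448 g(16,-2)=9620 g(16,0)=8502 g(16,2)=3432
t=17: g(17,-17)=1 g(17,-15)=17 g(17,-13)=136 g(17,-11)=679 g(17,-9)=2363 g(17,-7)=6052 g(17,-5)=11696 g(17,-3)=17068 g(17,-1)=18122 g(17,1)=11934
t=18: g(18,-18)=1 g(18,-16)=18 g(18,-14)=153 g(18,-12)=815 g(18,-10)=3042 g(18,-8)=8415 g(18,-6)=17748 g(18,-4)=28764 g(18,-2)=35190 g(18,0)=30056 g(18,2)=11934
t=19: g(19,-19)=1 g(19,-17)=19 g(19,-15)=171 g(19,-13)=968 g(19,-11)=3857 g(19,-9)=11457 g(19,-7)=26163 g(19,-5)=46512 g(19,-3)=63954 g(19,-1)=65246 g(19,1)=41990
t=20: g(20,-20)=1 g(20,-18)=20 g(20,-16)=190 g(20,-14)=1139 g(20,-12)=4825 g(20,-10)=15314 g(20,-8)=37620 g(20,-6)=72675 g(20,-4)=110466 g(20,-2)=129200 g(20,0)=107236 g(20,2)=41990
t=21: g(21,-21)=1 g(21,-19)=21 g(21,-17)=210 g(21,-15)=1329 g(21,-13)=5964 g(21,-11)=20139 g(21,-9)=52934 g(21,-7)=110295 g(21,-5)=183141 g(21,-3)=239666 g(21,-1)=236436 g(21,1)=149226
t=22: g(22,-22)=1 g(22,-20)=22 g(22,-18)=231 g(22,-16)=1539 g(22,-14)=7293 g(22,-12)=26103 g(22,-10)=73073 g(22,-8)=163229 g(22,-6)=293436 g(22,-4)=422807 g(22,-2)=476102 g(22,0)=385662 g(22,2)=149226
t=23: g(23,-23)=1 g(23,-21)=23 g(23,-19)=253 g(23,-17)=1770 g(23,-15)=8832 g(23,-13)=33396 g(23,-11)=99176 g(23,-9)=236302 g(23,-7)=456665 g(23,-5)=716243 g(23,-3)=898909 g(23,-1)=861764 g(23,1)=534888
t=24: g(24,-24)=1 g(24,-22)=24 g(24,-20)=276 g(24,-18)=2023 g(24,-16)=10602 g(24,-14)=42228 g(24,-12)=132572 g(24,-10)=335478 g(24,-8)=692967 g(24,-6)=1172908 g(24,-4)=1615152 g(24,-2)=1760673 g(24,0)=1396652 g(24,2)=534888
Paths never hitting 3: Σ_s g(24,s) = 7696444
Paths hitting 3: 2^24 - 7696444 = 9080772
P = 9080772/16777216 = 2270193/4194304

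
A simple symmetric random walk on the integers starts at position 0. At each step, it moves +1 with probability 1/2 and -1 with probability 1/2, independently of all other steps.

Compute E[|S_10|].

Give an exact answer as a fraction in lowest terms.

Answer: 315/128

Derivation:
S_10 takes values m ≡ 0 (mod 2) with |m| ≤ 10; P(S_10=m) = C(10,(10+m)/2)/2^10.
Total paths: 2^10 = 1024
Distribution: P(S=-10)=1/1024, P(S=-8)=10/1024, P(S=-6)=45/1024, P(S=-4)=120/1024, P(S=-2)=210/1024, P(S=0)=252/1024, P(S=2)=210/1024, P(S=4)=120/1024, P(S=6)=45/1024, P(S=8)=10/1024, P(S=10)=1/1024
E[|S_10|] = Σ_m |m|·P(S_10=m) = 2520/1024 = 315/128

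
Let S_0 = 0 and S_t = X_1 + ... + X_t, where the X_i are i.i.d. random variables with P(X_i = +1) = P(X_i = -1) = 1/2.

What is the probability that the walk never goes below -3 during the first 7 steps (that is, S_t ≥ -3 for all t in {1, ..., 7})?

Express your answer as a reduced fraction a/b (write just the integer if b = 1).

Answer: 7/8

Derivation:
Let f(t,s) = #length-t paths at position s with S_1..S_t all ≥ -3.
f(t,s) = f(t-1,s-1) + f(t-1,s+1) for s ≥ -3; f(t,s) = 0 for s < -3.
t=0: f(0,0)=1
t=1: f(1,-1)=1 f(1,1)=1
t=2: f(2,-2)=1 f(2,0)=2 f(2,2)=1
t=3: f(3,-3)=1 f(3,-1)=3 f(3,1)=3 f(3,3)=1
t=4: f(4,-2)=4 f(4,0)=6 f(4,2)=4 f(4,4)=1
t=5: f(5,-3)=4 f(5,-1)=10 f(5,1)=10 f(5,3)=5 f(5,5)=1
t=6: f(6,-2)=14 f(6,0)=20 f(6,2)=15 f(6,4)=6 f(6,6)=1
t=7: f(7,-3)=14 f(7,-1)=34 f(7,1)=35 f(7,3)=21 f(7,5)=7 f(7,7)=1
Σ_s f(7,s) = 112
P = 112/128 = 7/8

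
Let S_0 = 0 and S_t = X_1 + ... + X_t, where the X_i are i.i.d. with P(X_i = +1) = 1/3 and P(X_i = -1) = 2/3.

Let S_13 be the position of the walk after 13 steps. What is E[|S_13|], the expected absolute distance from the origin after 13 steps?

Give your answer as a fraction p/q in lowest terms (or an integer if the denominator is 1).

Answer: 836459/177147

Derivation:
S_13 takes values m ≡ 1 (mod 2) with |m| ≤ 13; P(S_13=m) = C(13,(13+m)/2) · (1/3)^((13+m)/2) · (2/3)^((13-m)/2).
Distribution: P(S=-13)=8192/1594323, P(S=-11)=53248/1594323, P(S=-9)=53248/531441, P(S=-7)=292864/1594323, P(S=-5)=366080/1594323, P(S=-3)=36608/177147, P(S=-1)=73216/531441, P(S=1)=36608/531441, P(S=3)=4576/177147, P(S=5)=11440/1594323, P(S=7)=2288/1594323, P(S=9)=104/531441, P(S=11)=26/1594323, P(S=13)=1/1594323
E[|S_13|] = Σ_m |m|·P(S_13=m) = 836459/177147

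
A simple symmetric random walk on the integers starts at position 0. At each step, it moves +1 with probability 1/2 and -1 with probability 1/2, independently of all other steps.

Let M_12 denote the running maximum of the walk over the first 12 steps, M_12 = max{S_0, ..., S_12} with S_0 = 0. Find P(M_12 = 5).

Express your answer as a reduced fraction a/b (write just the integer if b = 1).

Answer: 55/1024

Derivation:
Let M_12 = max(S_0,...,S_12). Use the reflection principle: for j ≥ 1, #{paths with M_12 ≥ j} = #{S_12 ≥ j} + #{S_12 ≥ j+1}.
By reflection, #{M_12 ≥ 5} = #{S_12 ≥ 5} + #{S_12 ≥ 6} = 299 + 299 = 598.
#{M_12 ≥ 6} = #{S_12 ≥ 6} + #{S_12 ≥ 7} = 299 + 79 = 378.
#{M_12 = 5} = 598 - 378 = 220.
P(M_12 = 5) = 220/4096 = 55/1024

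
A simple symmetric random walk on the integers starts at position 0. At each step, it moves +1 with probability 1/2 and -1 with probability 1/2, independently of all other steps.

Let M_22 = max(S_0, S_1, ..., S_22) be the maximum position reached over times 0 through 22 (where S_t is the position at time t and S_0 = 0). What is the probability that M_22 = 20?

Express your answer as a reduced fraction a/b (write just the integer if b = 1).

Answer: 11/2097152

Derivation:
Let M_22 = max(S_0,...,S_22). Use the reflection principle: for j ≥ 1, #{paths with M_22 ≥ j} = #{S_22 ≥ j} + #{S_22 ≥ j+1}.
By reflection, #{M_22 ≥ 20} = #{S_22 ≥ 20} + #{S_22 ≥ 21} = 23 + 1 = 24.
#{M_22 ≥ 21} = #{S_22 ≥ 21} + #{S_22 ≥ 22} = 1 + 1 = 2.
#{M_22 = 20} = 24 - 2 = 22.
P(M_22 = 20) = 22/4194304 = 11/2097152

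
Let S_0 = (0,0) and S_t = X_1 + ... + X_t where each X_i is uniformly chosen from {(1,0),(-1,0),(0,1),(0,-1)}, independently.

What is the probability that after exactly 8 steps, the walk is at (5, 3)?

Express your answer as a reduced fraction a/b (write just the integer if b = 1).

Answer: 7/8192

Derivation:
Let h be the number of horizontal steps (so 8-h are vertical). To end at (5,3) need (h+5)/2 right-steps and ((8-h)+3)/2 up-steps.
Sum over h with 5 ≤ h ≤ 5, h ≡ 1 (mod 2), 8-h ≡ 1 (mod 2):
h=5: C(8,5)·C(5,5)·C(3,3) = 56·1·1 = 56
Total favorable: 56
Total paths: 4^8 = 65536
P = 56/65536 = 7/8192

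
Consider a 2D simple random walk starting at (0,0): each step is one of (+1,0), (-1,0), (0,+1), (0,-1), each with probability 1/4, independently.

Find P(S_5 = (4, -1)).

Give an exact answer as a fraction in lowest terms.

Answer: 5/1024

Derivation:
Let h be the number of horizontal steps (so 5-h are vertical). To end at (4,-1) need (h+4)/2 right-steps and ((5-h)-1)/2 up-steps.
Sum over h with 4 ≤ h ≤ 4, h ≡ 0 (mod 2), 5-h ≡ 1 (mod 2):
h=4: C(5,4)·C(4,4)·C(1,0) = 5·1·1 = 5
Total favorable: 5
Total paths: 4^5 = 1024
P = 5/1024 = 5/1024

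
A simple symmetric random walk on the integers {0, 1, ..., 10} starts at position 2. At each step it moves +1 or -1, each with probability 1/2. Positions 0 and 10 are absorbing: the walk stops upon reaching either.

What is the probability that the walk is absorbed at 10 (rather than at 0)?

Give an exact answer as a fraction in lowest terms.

Answer: 1/5

Derivation:
Symmetric walk (p = 1/2): the harmonic-function argument gives P(hit 10 before 0 | start at 2) = a/N.
P = 2/10 = 1/5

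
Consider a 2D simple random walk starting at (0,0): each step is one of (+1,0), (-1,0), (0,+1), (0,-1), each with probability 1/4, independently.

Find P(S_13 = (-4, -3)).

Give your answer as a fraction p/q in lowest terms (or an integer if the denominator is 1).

Let h be the number of horizontal steps (so 13-h are vertical). To end at (-4,-3) need (h-4)/2 right-steps and ((13-h)-3)/2 up-steps.
Sum over h with 4 ≤ h ≤ 10, h ≡ 0 (mod 2), 13-h ≡ 1 (mod 2):
h=4: C(13,4)·C(4,0)·C(9,3) = 715·1·84 = 60060
h=6: C(13,6)·C(6,1)·C(7,2) = 1716·6·21 = 216216
h=8: C(13,8)·C(8,2)·C(5,1) = 1287·28·5 = 180180
h=10: C(13,10)·C(10,3)·C(3,0) = 286·120·1 = 34320
Total favorable: 490776
Total paths: 4^13 = 67108864
P = 490776/67108864 = 61347/8388608

Answer: 61347/8388608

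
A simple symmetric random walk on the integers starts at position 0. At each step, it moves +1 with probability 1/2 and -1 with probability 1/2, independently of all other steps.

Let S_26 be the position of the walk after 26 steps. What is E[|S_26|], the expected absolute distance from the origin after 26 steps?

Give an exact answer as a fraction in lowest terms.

Answer: 16900975/4194304

Derivation:
S_26 takes values m ≡ 0 (mod 2) with |m| ≤ 26; P(S_26=m) = C(26,(26+m)/2)/2^26.
Total paths: 2^26 = 67108864
Distribution: P(S=-26)=1/67108864, P(S=-24)=26/67108864, P(S=-22)=325/67108864, P(S=-20)=2600/67108864, P(S=-18)=14950/67108864, P(S=-16)=65780/67108864, P(S=-14)=230230/67108864, P(S=-12)=657800/67108864, P(S=-10)=1562275/67108864, P(S=-8)=3124550/67108864, P(S=-6)=5311735/67108864, P(S=-4)=7726160/67108864, P(S=-2)=9657700/67108864, P(S=0)=10400600/67108864, P(S=2)=9657700/67108864, P(S=4)=7726160/67108864, P(S=6)=5311735/67108864, P(S=8)=3124550/67108864, P(S=10)=1562275/67108864, P(S=12)=657800/67108864, P(S=14)=230230/67108864, P(S=16)=65780/67108864, P(S=18)=14950/67108864, P(S=20)=2600/67108864, P(S=22)=325/67108864, P(S=24)=26/67108864, P(S=26)=1/67108864
E[|S_26|] = Σ_m |m|·P(S_26=m) = 270415600/67108864 = 16900975/4194304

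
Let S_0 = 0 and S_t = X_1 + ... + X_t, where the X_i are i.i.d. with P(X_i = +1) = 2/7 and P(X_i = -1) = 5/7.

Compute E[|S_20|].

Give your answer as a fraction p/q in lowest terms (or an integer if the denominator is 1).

S_20 takes values m ≡ 0 (mod 2) with |m| ≤ 20; P(S_20=m) = C(20,(20+m)/2) · (2/7)^((20+m)/2) · (5/7)^((20-m)/2).
Distribution: P(S=-20)=95367431640625/79792266297612001, P(S=-18)=762939453125000/79792266297612001, P(S=-16)=2899169921875000/79792266297612001, P(S=-14)=6958007812500000/79792266297612001, P(S=-12)=11828613281250000/79792266297612001, P(S=-10)=15140625000000000/79792266297612001, P(S=-8)=15140625000000000/79792266297612001, P(S=-6)=12112500000000000/79792266297612001, P(S=-4)=7873125000000000/79792266297612001, P(S=-2)=4199000000000000/79792266297612001, P(S=0)=1847560000000000/79792266297612001, P(S=2)=671840000000000/79792266297612001, P(S=4)=201552000000000/79792266297612001, P(S=6)=49612800000000/79792266297612001, P(S=8)=9922560000000/79792266297612001, P(S=10)=1587609600000/79792266297612001, P(S=12)=198451200000/79792266297612001, P(S=14)=18677760000/79792266297612001, P(S=16)=1245184000/79792266297612001, P(S=18)=52428800/79792266297612001, P(S=20)=1048576/79792266297612001
E[|S_20|] = Σ_m |m|·P(S_20=m) = 689024681455736420/79792266297612001

Answer: 689024681455736420/79792266297612001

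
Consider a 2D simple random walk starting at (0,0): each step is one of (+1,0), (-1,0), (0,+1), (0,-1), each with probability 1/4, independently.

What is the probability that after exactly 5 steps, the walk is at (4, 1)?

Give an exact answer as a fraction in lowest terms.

Answer: 5/1024

Derivation:
Let h be the number of horizontal steps (so 5-h are vertical). To end at (4,1) need (h+4)/2 right-steps and ((5-h)+1)/2 up-steps.
Sum over h with 4 ≤ h ≤ 4, h ≡ 0 (mod 2), 5-h ≡ 1 (mod 2):
h=4: C(5,4)·C(4,4)·C(1,1) = 5·1·1 = 5
Total favorable: 5
Total paths: 4^5 = 1024
P = 5/1024 = 5/1024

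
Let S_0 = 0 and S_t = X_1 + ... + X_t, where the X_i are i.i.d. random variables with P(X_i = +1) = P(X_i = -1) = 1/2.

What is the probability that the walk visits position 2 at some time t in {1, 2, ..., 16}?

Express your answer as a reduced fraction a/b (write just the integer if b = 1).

Answer: 20613/32768

Derivation:
Count via complement. Let g(t,s) = #length-t paths at position s with S_1..S_t all ≠ 2.
g(t,s) = g(t-1,s-1) + g(t-1,s+1) for s ≠ 2; g(t,2) = 0.
t=0: g(0,0)=1
t=1: g(1,-1)=1 g(1,1)=1
t=2: g(2,-2)=1 g(2,0)=2
t=3: g(3,-3)=1 g(3,-1)=3 g(3,1)=2
t=4: g(4,-4)=1 g(4,-2)=4 g(4,0)=5
t=5: g(5,-5)=1 g(5,-3)=5 g(5,-1)=9 g(5,1)=5
t=6: g(6,-6)=1 g(6,-4)=6 g(6,-2)=14 g(6,0)=14
t=7: g(7,-7)=1 g(7,-5)=7 g(7,-3)=20 g(7,-1)=28 g(7,1)=14
t=8: g(8,-8)=1 g(8,-6)=8 g(8,-4)=27 g(8,-2)=48 g(8,0)=42
t=9: g(9,-9)=1 g(9,-7)=9 g(9,-5)=35 g(9,-3)=75 g(9,-1)=90 g(9,1)=42
t=10: g(10,-10)=1 g(10,-8)=10 g(10,-6)=44 g(10,-4)=110 g(10,-2)=165 g(10,0)=132
t=11: g(11,-11)=1 g(11,-9)=11 g(11,-7)=54 g(11,-5)=154 g(11,-3)=275 g(11,-1)=297 g(11,1)=132
t=12: g(12,-12)=1 g(12,-10)=12 g(12,-8)=65 g(12,-6)=208 g(12,-4)=429 g(12,-2)=572 g(12,0)=429
t=13: g(13,-13)=1 g(13,-11)=13 g(13,-9)=77 g(13,-7)=273 g(13,-5)=637 g(13,-3)=1001 g(13,-1)=1001 g(13,1)=429
t=14: g(14,-14)=1 g(14,-12)=14 g(14,-10)=90 g(14,-8)=350 g(14,-6)=910 g(14,-4)=1638 g(14,-2)=2002 g(14,0)=1430
t=15: g(15,-15)=1 g(15,-13)=15 g(15,-11)=104 g(15,-9)=440 g(15,-7)=1260 g(15,-5)=2548 g(15,-3)=3640 g(15,-1)=3432 g(15,1)=1430
t=16: g(16,-16)=1 g(16,-14)=16 g(16,-12)=119 g(16,-10)=544 g(16,-8)=1700 g(16,-6)=3808 g(16,-4)=6188 g(16,-2)=7072 g(16,0)=4862
Paths never hitting 2: Σ_s g(16,s) = 24310
Paths hitting 2: 2^16 - 24310 = 41226
P = 41226/65536 = 20613/32768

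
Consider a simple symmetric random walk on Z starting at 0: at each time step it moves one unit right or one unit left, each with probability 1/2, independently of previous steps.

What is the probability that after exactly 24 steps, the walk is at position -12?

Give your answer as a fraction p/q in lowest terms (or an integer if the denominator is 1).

To reach position -12 after 24 steps: need 6 steps of +1 and 18 of -1.
Favorable paths: C(24,6) = 134596
Total paths: 2^24 = 16777216
P = 134596/16777216 = 33649/4194304

Answer: 33649/4194304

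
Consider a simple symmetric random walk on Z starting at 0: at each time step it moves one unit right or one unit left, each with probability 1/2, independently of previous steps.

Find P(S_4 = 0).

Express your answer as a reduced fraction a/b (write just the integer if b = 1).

To reach position 0 after 4 steps: need 2 steps of +1 and 2 of -1.
Favorable paths: C(4,2) = 6
Total paths: 2^4 = 16
P = 6/16 = 3/8

Answer: 3/8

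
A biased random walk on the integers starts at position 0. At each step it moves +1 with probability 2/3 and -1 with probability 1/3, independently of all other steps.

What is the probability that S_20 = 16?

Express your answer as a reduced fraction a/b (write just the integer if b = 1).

Answer: 49807360/3486784401

Derivation:
To reach position 16 after 20 steps: need 18 steps of +1 and 2 steps of -1.
Number of such sequences: C(20,18) = 190
Each has probability (2/3)^18 · (1/3)^2 = 262144/3486784401
P = 190 · 262144/3486784401 = 49807360/3486784401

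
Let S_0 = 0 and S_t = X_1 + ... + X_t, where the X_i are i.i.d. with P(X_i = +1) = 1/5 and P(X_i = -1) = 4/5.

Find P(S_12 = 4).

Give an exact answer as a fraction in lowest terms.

Answer: 25344/48828125

Derivation:
To reach position 4 after 12 steps: need 8 steps of +1 and 4 steps of -1.
Number of such sequences: C(12,8) = 495
Each has probability (1/5)^8 · (4/5)^4 = 256/244140625
P = 495 · 256/244140625 = 25344/48828125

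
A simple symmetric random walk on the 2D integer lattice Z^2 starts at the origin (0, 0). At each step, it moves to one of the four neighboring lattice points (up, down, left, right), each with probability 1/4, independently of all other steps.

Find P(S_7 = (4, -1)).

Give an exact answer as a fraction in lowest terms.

Answer: 147/16384

Derivation:
Let h be the number of horizontal steps (so 7-h are vertical). To end at (4,-1) need (h+4)/2 right-steps and ((7-h)-1)/2 up-steps.
Sum over h with 4 ≤ h ≤ 6, h ≡ 0 (mod 2), 7-h ≡ 1 (mod 2):
h=4: C(7,4)·C(4,4)·C(3,1) = 35·1·3 = 105
h=6: C(7,6)·C(6,5)·C(1,0) = 7·6·1 = 42
Total favorable: 147
Total paths: 4^7 = 16384
P = 147/16384 = 147/16384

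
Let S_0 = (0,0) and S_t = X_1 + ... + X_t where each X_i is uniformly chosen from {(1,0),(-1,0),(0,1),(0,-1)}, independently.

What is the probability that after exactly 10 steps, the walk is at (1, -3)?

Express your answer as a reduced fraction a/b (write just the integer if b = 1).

Answer: 1575/65536

Derivation:
Let h be the number of horizontal steps (so 10-h are vertical). To end at (1,-3) need (h+1)/2 right-steps and ((10-h)-3)/2 up-steps.
Sum over h with 1 ≤ h ≤ 7, h ≡ 1 (mod 2), 10-h ≡ 1 (mod 2):
h=1: C(10,1)·C(1,1)·C(9,3) = 10·1·84 = 840
h=3: C(10,3)·C(3,2)·C(7,2) = 120·3·21 = 7560
h=5: C(10,5)·C(5,3)·C(5,1) = 252·10·5 = 12600
h=7: C(10,7)·C(7,4)·C(3,0) = 120·35·1 = 4200
Total favorable: 25200
Total paths: 4^10 = 1048576
P = 25200/1048576 = 1575/65536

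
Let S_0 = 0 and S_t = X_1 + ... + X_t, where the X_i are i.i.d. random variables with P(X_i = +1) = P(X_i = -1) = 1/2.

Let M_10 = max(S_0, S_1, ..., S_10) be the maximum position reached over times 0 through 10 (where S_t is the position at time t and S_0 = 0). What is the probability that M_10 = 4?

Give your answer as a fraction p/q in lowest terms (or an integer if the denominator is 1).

Answer: 15/128

Derivation:
Let M_10 = max(S_0,...,S_10). Use the reflection principle: for j ≥ 1, #{paths with M_10 ≥ j} = #{S_10 ≥ j} + #{S_10 ≥ j+1}.
By reflection, #{M_10 ≥ 4} = #{S_10 ≥ 4} + #{S_10 ≥ 5} = 176 + 56 = 232.
#{M_10 ≥ 5} = #{S_10 ≥ 5} + #{S_10 ≥ 6} = 56 + 56 = 112.
#{M_10 = 4} = 232 - 112 = 120.
P(M_10 = 4) = 120/1024 = 15/128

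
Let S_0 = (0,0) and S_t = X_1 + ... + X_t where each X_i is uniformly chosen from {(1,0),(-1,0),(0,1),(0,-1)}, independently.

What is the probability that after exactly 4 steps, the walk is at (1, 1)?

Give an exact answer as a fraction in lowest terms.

Answer: 3/32

Derivation:
Let h be the number of horizontal steps (so 4-h are vertical). To end at (1,1) need (h+1)/2 right-steps and ((4-h)+1)/2 up-steps.
Sum over h with 1 ≤ h ≤ 3, h ≡ 1 (mod 2), 4-h ≡ 1 (mod 2):
h=1: C(4,1)·C(1,1)·C(3,2) = 4·1·3 = 12
h=3: C(4,3)·C(3,2)·C(1,1) = 4·3·1 = 12
Total favorable: 24
Total paths: 4^4 = 256
P = 24/256 = 3/32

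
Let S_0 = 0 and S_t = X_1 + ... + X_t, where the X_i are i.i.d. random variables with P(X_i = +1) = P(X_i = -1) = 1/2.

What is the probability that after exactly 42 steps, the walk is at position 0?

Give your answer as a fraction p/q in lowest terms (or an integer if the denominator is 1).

Answer: 67282234305/549755813888

Derivation:
To return to 0 after 42 steps: need exactly 21 steps of +1 and 21 of -1.
Favorable paths: C(42,21) = 538257874440
Total paths: 2^42 = 4398046511104
P = 538257874440/4398046511104 = 67282234305/549755813888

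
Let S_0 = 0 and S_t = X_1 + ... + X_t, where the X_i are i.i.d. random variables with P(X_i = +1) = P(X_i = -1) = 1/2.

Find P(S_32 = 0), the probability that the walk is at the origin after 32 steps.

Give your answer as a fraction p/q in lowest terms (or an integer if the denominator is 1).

To return to 0 after 32 steps: need exactly 16 steps of +1 and 16 of -1.
Favorable paths: C(32,16) = 601080390
Total paths: 2^32 = 4294967296
P = 601080390/4294967296 = 300540195/2147483648

Answer: 300540195/2147483648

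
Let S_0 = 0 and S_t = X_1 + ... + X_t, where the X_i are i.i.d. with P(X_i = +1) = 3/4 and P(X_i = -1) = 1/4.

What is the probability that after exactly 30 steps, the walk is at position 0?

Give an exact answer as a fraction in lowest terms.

Answer: 139110429284415/72057594037927936

Derivation:
To be at 0 after 30 steps: need exactly 15 steps of +1 and 15 of -1.
Number of such sequences: C(30,15) = 155117520
Each has probability (3/4)^15 · (1/4)^15 = 14348907/1152921504606846976
P = 155117520 · 14348907/1152921504606846976 = 139110429284415/72057594037927936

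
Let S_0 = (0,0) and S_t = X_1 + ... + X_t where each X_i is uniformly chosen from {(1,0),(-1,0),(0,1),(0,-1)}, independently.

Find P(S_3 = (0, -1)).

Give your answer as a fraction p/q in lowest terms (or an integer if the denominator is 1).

Let h be the number of horizontal steps (so 3-h are vertical). To end at (0,-1) need (h+0)/2 right-steps and ((3-h)-1)/2 up-steps.
Sum over h with 0 ≤ h ≤ 2, h ≡ 0 (mod 2), 3-h ≡ 1 (mod 2):
h=0: C(3,0)·C(0,0)·C(3,1) = 1·1·3 = 3
h=2: C(3,2)·C(2,1)·C(1,0) = 3·2·1 = 6
Total favorable: 9
Total paths: 4^3 = 64
P = 9/64 = 9/64

Answer: 9/64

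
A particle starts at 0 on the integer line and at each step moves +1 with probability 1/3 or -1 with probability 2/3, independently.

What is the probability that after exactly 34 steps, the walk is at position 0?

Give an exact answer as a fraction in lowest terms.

To be at 0 after 34 steps: need exactly 17 steps of +1 and 17 of -1.
Number of such sequences: C(34,17) = 2333606220
Each has probability (1/3)^17 · (2/3)^17 = 131072/16677181699666569
P = 2333606220 · 131072/16677181699666569 = 11328534609920/617673396283947

Answer: 11328534609920/617673396283947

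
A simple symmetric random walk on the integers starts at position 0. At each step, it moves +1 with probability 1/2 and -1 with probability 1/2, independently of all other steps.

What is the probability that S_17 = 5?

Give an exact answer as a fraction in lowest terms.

Answer: 1547/16384

Derivation:
To reach position 5 after 17 steps: need 11 steps of +1 and 6 of -1.
Favorable paths: C(17,11) = 12376
Total paths: 2^17 = 131072
P = 12376/131072 = 1547/16384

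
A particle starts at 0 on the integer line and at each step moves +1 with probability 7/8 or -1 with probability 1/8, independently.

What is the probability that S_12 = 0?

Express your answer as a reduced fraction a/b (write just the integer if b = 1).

Answer: 27176919/17179869184

Derivation:
To be at 0 after 12 steps: need exactly 6 steps of +1 and 6 of -1.
Number of such sequences: C(12,6) = 924
Each has probability (7/8)^6 · (1/8)^6 = 117649/68719476736
P = 924 · 117649/68719476736 = 27176919/17179869184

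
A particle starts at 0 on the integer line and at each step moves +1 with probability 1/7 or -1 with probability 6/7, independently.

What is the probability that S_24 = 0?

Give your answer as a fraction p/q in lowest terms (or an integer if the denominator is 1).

To be at 0 after 24 steps: need exactly 12 steps of +1 and 12 of -1.
Number of such sequences: C(24,12) = 2704156
Each has probability (1/7)^12 · (6/7)^12 = 2176782336/191581231380566414401
P = 2704156 · 2176782336/191581231380566414401 = 840908430655488/27368747340080916343

Answer: 840908430655488/27368747340080916343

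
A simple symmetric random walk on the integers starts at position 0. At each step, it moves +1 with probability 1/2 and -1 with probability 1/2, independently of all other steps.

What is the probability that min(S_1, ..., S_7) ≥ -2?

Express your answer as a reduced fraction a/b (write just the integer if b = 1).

Answer: 91/128

Derivation:
Let f(t,s) = #length-t paths at position s with S_1..S_t all ≥ -2.
f(t,s) = f(t-1,s-1) + f(t-1,s+1) for s ≥ -2; f(t,s) = 0 for s < -2.
t=0: f(0,0)=1
t=1: f(1,-1)=1 f(1,1)=1
t=2: f(2,-2)=1 f(2,0)=2 f(2,2)=1
t=3: f(3,-1)=3 f(3,1)=3 f(3,3)=1
t=4: f(4,-2)=3 f(4,0)=6 f(4,2)=4 f(4,4)=1
t=5: f(5,-1)=9 f(5,1)=10 f(5,3)=5 f(5,5)=1
t=6: f(6,-2)=9 f(6,0)=19 f(6,2)=15 f(6,4)=6 f(6,6)=1
t=7: f(7,-1)=28 f(7,1)=34 f(7,3)=21 f(7,5)=7 f(7,7)=1
Σ_s f(7,s) = 91
P = 91/128 = 91/128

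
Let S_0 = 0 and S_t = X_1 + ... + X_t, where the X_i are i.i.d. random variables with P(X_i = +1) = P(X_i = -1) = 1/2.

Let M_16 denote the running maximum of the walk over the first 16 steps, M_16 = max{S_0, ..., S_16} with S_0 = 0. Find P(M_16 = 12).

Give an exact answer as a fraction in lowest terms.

Let M_16 = max(S_0,...,S_16). Use the reflection principle: for j ≥ 1, #{paths with M_16 ≥ j} = #{S_16 ≥ j} + #{S_16 ≥ j+1}.
By reflection, #{M_16 ≥ 12} = #{S_16 ≥ 12} + #{S_16 ≥ 13} = 137 + 17 = 154.
#{M_16 ≥ 13} = #{S_16 ≥ 13} + #{S_16 ≥ 14} = 17 + 17 = 34.
#{M_16 = 12} = 154 - 34 = 120.
P(M_16 = 12) = 120/65536 = 15/8192

Answer: 15/8192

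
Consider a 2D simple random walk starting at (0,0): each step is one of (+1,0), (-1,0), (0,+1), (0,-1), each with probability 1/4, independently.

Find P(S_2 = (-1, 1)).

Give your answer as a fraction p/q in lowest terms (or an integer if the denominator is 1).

Answer: 1/8

Derivation:
Let h be the number of horizontal steps (so 2-h are vertical). To end at (-1,1) need (h-1)/2 right-steps and ((2-h)+1)/2 up-steps.
Sum over h with 1 ≤ h ≤ 1, h ≡ 1 (mod 2), 2-h ≡ 1 (mod 2):
h=1: C(2,1)·C(1,0)·C(1,1) = 2·1·1 = 2
Total favorable: 2
Total paths: 4^2 = 16
P = 2/16 = 1/8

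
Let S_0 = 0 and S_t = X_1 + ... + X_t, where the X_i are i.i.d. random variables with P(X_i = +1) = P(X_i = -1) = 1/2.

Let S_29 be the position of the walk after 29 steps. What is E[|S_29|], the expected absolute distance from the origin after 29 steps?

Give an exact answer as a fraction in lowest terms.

S_29 takes values m ≡ 1 (mod 2) with |m| ≤ 29; P(S_29=m) = C(29,(29+m)/2)/2^29.
Total paths: 2^29 = 536870912
Distribution: P(S=-29)=1/536870912, P(S=-27)=29/536870912, P(S=-25)=406/536870912, P(S=-23)=3654/536870912, P(S=-21)=23751/536870912, P(S=-19)=118755/536870912, P(S=-17)=475020/536870912, P(S=-15)=1560780/536870912, P(S=-13)=4292145/536870912, P(S=-11)=10015005/536870912, P(S=-9)=20030010/536870912, P(S=-7)=34597290/536870912, P(S=-5)=51895935/536870912, P(S=-3)=67863915/536870912, P(S=-1)=77558760/536870912, P(S=1)=77558760/536870912, P(S=3)=67863915/536870912, P(S=5)=51895935/536870912, P(S=7)=34597290/536870912, P(S=9)=20030010/536870912, P(S=11)=10015005/536870912, P(S=13)=4292145/536870912, P(S=15)=1560780/536870912, P(S=17)=475020/536870912, P(S=19)=118755/536870912, P(S=21)=23751/536870912, P(S=23)=3654/536870912, P(S=25)=406/536870912, P(S=27)=29/536870912, P(S=29)=1/536870912
E[|S_29|] = Σ_m |m|·P(S_29=m) = 2326762800/536870912 = 145422675/33554432

Answer: 145422675/33554432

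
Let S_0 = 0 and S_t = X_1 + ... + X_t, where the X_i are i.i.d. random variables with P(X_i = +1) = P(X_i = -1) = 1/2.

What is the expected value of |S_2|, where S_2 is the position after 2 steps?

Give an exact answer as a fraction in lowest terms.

S_2 takes values m ≡ 0 (mod 2) with |m| ≤ 2; P(S_2=m) = C(2,(2+m)/2)/2^2.
Total paths: 2^2 = 4
Distribution: P(S=-2)=1/4, P(S=0)=2/4, P(S=2)=1/4
E[|S_2|] = Σ_m |m|·P(S_2=m) = 4/4 = 1

Answer: 1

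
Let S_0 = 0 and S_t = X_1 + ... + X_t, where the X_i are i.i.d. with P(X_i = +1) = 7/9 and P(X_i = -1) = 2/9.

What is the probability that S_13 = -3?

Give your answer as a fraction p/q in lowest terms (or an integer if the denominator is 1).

Answer: 615270656/282429536481

Derivation:
To reach position -3 after 13 steps: need 5 steps of +1 and 8 steps of -1.
Number of such sequences: C(13,5) = 1287
Each has probability (7/9)^5 · (2/9)^8 = 4302592/2541865828329
P = 1287 · 4302592/2541865828329 = 615270656/282429536481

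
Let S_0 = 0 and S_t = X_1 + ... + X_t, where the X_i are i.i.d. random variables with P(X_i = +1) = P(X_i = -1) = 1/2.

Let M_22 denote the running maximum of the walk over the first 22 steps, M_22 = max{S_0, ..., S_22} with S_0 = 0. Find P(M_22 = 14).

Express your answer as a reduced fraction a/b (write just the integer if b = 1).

Let M_22 = max(S_0,...,S_22). Use the reflection principle: for j ≥ 1, #{paths with M_22 ≥ j} = #{S_22 ≥ j} + #{S_22 ≥ j+1}.
By reflection, #{M_22 ≥ 14} = #{S_22 ≥ 14} + #{S_22 ≥ 15} = 9109 + 1794 = 10903.
#{M_22 ≥ 15} = #{S_22 ≥ 15} + #{S_22 ≥ 16} = 1794 + 1794 = 3588.
#{M_22 = 14} = 10903 - 3588 = 7315.
P(M_22 = 14) = 7315/4194304 = 7315/4194304

Answer: 7315/4194304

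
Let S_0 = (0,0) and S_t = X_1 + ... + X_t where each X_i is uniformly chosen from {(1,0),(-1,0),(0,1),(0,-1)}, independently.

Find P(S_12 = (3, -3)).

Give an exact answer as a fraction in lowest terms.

Let h be the number of horizontal steps (so 12-h are vertical). To end at (3,-3) need (h+3)/2 right-steps and ((12-h)-3)/2 up-steps.
Sum over h with 3 ≤ h ≤ 9, h ≡ 1 (mod 2), 12-h ≡ 1 (mod 2):
h=3: C(12,3)·C(3,3)·C(9,3) = 220·1·84 = 18480
h=5: C(12,5)·C(5,4)·C(7,2) = 792·5·21 = 83160
h=7: C(12,7)·C(7,5)·C(5,1) = 792·21·5 = 83160
h=9: C(12,9)·C(9,6)·C(3,0) = 220·84·1 = 18480
Total favorable: 203280
Total paths: 4^12 = 16777216
P = 203280/16777216 = 12705/1048576

Answer: 12705/1048576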